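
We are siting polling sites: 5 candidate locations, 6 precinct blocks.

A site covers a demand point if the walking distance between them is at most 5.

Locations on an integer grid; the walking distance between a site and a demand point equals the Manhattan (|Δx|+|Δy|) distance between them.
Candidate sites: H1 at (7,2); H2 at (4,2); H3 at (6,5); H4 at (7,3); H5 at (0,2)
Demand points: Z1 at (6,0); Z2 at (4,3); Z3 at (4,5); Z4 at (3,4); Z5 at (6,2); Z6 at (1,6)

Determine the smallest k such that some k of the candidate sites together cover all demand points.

Coverage sets (demand points within 5 of each site):
  H1: {Z1, Z2, Z5}
  H2: {Z1, Z2, Z3, Z4, Z5}
  H3: {Z1, Z2, Z3, Z4, Z5}
  H4: {Z1, Z2, Z3, Z4, Z5}
  H5: {Z2, Z4, Z6}
No single site covers all 6 demand points.
But {H2, H5} covers everything, so the minimum is 2.

2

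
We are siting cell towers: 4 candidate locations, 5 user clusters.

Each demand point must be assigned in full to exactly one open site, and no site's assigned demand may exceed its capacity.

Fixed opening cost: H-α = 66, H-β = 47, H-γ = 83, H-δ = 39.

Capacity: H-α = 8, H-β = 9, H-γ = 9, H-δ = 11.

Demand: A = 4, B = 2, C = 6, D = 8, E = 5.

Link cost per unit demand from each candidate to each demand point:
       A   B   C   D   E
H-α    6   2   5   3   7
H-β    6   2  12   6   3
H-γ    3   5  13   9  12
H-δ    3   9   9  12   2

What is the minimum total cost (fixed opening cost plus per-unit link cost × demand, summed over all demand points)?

Open {H-α, H-β, H-δ}; cheapest assignment that respects the capacities:
  H-α (cap 8, load 8): B, C — cost 2×2 + 6×5 = 34
  H-β (cap 9, load 8): D — cost 8×6 = 48
  H-δ (cap 11, load 9): A, E — cost 4×3 + 5×2 = 22
  Shipping 104, fixed 152 → total 256.
  Any other capacity-feasible assignment to {H-α, H-β, H-δ} ships for at least 104.
Compare {H-α, H-γ, H-δ}: its best feasible assignment gives total 298.
Compare {H-β, H-γ, H-δ}: its best feasible assignment gives total 303.
Every other set of open sites that can feasibly serve all demand totals ≥ 298 even under its best assignment. Minimum: 256.

256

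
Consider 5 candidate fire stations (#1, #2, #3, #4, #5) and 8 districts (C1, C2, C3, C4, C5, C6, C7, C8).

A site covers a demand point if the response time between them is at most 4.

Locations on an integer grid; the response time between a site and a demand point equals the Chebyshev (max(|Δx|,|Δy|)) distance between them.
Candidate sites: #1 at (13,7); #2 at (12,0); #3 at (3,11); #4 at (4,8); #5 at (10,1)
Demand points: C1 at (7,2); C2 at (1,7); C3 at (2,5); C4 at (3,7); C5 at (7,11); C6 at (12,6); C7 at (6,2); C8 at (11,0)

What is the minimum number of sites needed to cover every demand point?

3

Coverage sets (demand points within 4 of each site):
  #1: {C6}
  #2: {C8}
  #3: {C2, C4, C5}
  #4: {C2, C3, C4, C5}
  #5: {C1, C7, C8}
No 2 sites suffice: every size-2 union leaves at least one demand point uncovered.
But {#1, #4, #5} covers everything, so the minimum is 3.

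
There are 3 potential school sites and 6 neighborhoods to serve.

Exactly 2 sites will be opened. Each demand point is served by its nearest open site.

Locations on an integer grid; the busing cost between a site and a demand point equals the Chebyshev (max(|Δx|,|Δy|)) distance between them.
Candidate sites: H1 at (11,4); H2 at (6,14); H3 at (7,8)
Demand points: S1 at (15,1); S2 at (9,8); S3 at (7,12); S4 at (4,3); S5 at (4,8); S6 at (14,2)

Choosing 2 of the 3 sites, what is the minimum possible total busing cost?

Open {H1, H3}.
  S1→H1 4, S2→H3 2, S3→H3 4, S4→H3 5, S5→H3 3, S6→H1 3  ⇒ total 21.
Compare {H1, H2}: total 26.
Compare {H2, H3}: total 27.

21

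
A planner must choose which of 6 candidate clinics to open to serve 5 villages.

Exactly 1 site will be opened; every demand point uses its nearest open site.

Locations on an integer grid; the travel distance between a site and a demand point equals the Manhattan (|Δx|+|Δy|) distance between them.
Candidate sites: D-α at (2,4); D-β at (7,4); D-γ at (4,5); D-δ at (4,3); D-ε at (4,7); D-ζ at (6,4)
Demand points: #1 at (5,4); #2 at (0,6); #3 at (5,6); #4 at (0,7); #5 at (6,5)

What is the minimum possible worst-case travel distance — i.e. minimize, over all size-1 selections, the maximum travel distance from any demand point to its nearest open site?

Open {D-α}.
  Farthest demand point is #3 at travel distance 5 (to D-α); all others are ≤ 5.
With {D-ε} the worst case is 5.
With {D-γ} the worst case is 6.
No size-1 selection achieves below 5.

5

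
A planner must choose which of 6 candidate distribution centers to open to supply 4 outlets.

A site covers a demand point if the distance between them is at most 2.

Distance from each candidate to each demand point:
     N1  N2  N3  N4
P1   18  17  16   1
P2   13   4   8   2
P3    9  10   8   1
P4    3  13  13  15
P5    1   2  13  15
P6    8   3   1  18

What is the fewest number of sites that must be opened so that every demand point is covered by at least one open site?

Coverage sets (demand points within 2 of each site):
  P1: {N4}
  P2: {N4}
  P3: {N4}
  P4: {}
  P5: {N1, N2}
  P6: {N3}
No 2 sites suffice: every size-2 union leaves at least one demand point uncovered.
But {P1, P5, P6} covers everything, so the minimum is 3.

3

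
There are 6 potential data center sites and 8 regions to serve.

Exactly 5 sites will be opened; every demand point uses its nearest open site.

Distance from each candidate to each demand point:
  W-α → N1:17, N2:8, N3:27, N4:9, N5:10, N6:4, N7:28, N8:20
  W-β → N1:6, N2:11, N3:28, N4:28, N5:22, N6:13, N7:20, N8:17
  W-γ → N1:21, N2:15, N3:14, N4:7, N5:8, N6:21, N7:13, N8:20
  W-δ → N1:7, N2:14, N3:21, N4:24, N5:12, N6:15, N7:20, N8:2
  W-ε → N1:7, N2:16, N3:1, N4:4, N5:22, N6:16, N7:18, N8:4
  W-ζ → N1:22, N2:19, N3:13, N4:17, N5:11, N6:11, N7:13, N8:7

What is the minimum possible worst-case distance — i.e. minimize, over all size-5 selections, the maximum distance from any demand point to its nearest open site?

Open {W-α, W-β, W-γ, W-δ, W-ε}.
  Farthest demand point is N7 at distance 13 (to W-γ); all others are ≤ 13.
With {W-α, W-β, W-γ, W-δ, W-ζ} the worst case is 13.
With {W-α, W-β, W-γ, W-ε, W-ζ} the worst case is 13.
No size-5 selection achieves below 13.

13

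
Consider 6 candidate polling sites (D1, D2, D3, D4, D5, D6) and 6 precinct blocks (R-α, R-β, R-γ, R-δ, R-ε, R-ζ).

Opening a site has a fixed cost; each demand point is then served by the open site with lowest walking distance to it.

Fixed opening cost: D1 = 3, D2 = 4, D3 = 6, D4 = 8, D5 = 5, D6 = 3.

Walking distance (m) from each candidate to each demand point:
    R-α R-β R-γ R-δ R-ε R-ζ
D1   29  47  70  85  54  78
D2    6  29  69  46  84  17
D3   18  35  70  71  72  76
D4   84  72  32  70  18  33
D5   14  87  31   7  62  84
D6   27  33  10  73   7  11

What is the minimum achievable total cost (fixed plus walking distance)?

Open {D2, D5, D6}: assign each demand point to its cheapest open site.
  R-α→D2 6, R-β→D2 29, R-γ→D6 10, R-δ→D5 7, R-ε→D6 7, R-ζ→D6 11
  walking distance 70, fixed 12 → total 82.
Compare {D1, D2, D5, D6}: walking distance 70 + fixed 15 = 85.
Compare {D2, D3, D5, D6}: walking distance 70 + fixed 18 = 88.
Compare {D5, D6}: walking distance 82 + fixed 8 = 90.
All other subsets cost ≥ 85. Minimum total cost: 82.

82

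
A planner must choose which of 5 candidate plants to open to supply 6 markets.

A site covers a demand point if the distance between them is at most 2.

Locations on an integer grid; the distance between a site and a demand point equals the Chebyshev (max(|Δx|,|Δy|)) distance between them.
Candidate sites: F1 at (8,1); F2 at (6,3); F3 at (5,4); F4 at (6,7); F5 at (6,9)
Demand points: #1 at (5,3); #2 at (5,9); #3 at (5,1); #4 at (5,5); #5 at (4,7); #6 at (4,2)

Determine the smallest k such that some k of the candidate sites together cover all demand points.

Coverage sets (demand points within 2 of each site):
  F1: {}
  F2: {#1, #3, #4, #6}
  F3: {#1, #4, #6}
  F4: {#2, #4, #5}
  F5: {#2, #5}
No single site covers all 6 demand points.
But {F2, F4} covers everything, so the minimum is 2.

2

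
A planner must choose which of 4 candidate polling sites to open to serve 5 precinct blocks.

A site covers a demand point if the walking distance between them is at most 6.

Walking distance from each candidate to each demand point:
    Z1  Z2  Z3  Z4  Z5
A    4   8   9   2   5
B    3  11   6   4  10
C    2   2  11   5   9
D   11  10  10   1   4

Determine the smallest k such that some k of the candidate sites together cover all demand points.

3

Coverage sets (demand points within 6 of each site):
  A: {Z1, Z4, Z5}
  B: {Z1, Z3, Z4}
  C: {Z1, Z2, Z4}
  D: {Z4, Z5}
No 2 sites suffice: every size-2 union leaves at least one demand point uncovered.
But {A, B, C} covers everything, so the minimum is 3.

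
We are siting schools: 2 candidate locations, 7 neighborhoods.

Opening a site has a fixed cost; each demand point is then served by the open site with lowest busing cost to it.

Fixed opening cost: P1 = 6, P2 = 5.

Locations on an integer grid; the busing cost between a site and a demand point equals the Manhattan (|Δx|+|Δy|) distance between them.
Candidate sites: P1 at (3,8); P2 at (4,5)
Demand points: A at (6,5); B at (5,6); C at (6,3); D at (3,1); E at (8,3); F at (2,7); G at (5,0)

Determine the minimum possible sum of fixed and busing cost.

34

Open {P2}: assign each demand point to its cheapest open site.
  A→P2 2, B→P2 2, C→P2 4, D→P2 5, E→P2 6, F→P2 4, G→P2 6
  busing cost 29, fixed 5 → total 34.
Compare {P1, P2}: busing cost 27 + fixed 11 = 38.
Compare {P1}: busing cost 47 + fixed 6 = 53.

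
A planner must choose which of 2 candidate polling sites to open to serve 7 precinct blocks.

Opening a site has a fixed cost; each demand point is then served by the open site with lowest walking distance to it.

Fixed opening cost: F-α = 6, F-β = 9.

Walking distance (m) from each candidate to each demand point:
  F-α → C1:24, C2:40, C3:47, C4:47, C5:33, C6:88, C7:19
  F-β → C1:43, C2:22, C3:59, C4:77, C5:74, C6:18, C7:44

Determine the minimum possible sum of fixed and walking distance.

225

Open {F-α, F-β}: assign each demand point to its cheapest open site.
  C1→F-α 24, C2→F-β 22, C3→F-α 47, C4→F-α 47, C5→F-α 33, C6→F-β 18, C7→F-α 19
  walking distance 210, fixed 15 → total 225.
Compare {F-α}: walking distance 298 + fixed 6 = 304.
Compare {F-β}: walking distance 337 + fixed 9 = 346.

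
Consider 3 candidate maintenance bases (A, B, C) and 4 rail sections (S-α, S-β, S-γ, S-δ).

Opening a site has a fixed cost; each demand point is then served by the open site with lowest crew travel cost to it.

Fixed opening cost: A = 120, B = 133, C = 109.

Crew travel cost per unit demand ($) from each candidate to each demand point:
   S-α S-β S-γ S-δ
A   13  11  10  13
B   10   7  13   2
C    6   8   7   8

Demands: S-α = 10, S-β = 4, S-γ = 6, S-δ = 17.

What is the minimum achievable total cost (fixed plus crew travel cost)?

373

Open {B}: assign each demand point to its cheapest open site.
  S-α→B 10×10=100, S-β→B 4×7=28, S-γ→B 6×13=78, S-δ→B 17×2=34
  crew travel cost 240, fixed 133 → total 373.
Compare {C}: crew travel cost 270 + fixed 109 = 379.
Compare {B, C}: crew travel cost 164 + fixed 242 = 406.
Compare {A, B}: crew travel cost 222 + fixed 253 = 475.
All other subsets cost ≥ 379. Minimum total cost: 373.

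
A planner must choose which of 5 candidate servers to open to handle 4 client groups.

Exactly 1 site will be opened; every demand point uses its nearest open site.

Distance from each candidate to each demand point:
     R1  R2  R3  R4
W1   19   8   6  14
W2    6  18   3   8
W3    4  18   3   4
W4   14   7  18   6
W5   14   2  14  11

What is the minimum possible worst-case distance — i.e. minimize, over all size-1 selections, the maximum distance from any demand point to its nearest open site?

14

Open {W5}.
  Farthest demand point is R1 at distance 14 (to W5); all others are ≤ 14.
With {W2} the worst case is 18.
With {W3} the worst case is 18.
No size-1 selection achieves below 14.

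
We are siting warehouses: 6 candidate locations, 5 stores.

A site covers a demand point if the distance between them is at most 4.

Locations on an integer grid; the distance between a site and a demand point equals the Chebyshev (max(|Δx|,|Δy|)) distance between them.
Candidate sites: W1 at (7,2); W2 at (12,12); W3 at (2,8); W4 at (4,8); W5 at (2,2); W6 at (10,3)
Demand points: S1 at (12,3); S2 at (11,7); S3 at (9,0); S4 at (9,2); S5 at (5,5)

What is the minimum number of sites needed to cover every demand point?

2

Coverage sets (demand points within 4 of each site):
  W1: {S3, S4, S5}
  W2: {}
  W3: {S5}
  W4: {S5}
  W5: {S5}
  W6: {S1, S2, S3, S4}
No single site covers all 5 demand points.
But {W1, W6} covers everything, so the minimum is 2.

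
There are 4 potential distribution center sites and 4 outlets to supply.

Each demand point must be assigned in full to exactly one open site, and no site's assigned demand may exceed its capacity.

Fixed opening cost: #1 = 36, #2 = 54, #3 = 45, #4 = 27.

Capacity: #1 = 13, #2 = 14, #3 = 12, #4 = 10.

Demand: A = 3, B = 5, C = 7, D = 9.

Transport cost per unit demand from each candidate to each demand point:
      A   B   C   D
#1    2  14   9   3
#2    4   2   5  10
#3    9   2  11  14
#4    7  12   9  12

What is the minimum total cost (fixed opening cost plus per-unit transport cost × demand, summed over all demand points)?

168

Open {#1, #2}; cheapest assignment that respects the capacities:
  #1 (cap 13, load 12): A, D — cost 3×2 + 9×3 = 33
  #2 (cap 14, load 12): B, C — cost 5×2 + 7×5 = 45
  Shipping 78, fixed 90 → total 168.
  Any other capacity-feasible assignment to {#1, #2} ships for at least 78.
Compare {#1, #2, #4}: its best feasible assignment gives total 195.
Compare {#1, #3}: its best feasible assignment gives total 201.
Every other set of open sites that can feasibly serve all demand totals ≥ 195 even under its best assignment. Minimum: 168.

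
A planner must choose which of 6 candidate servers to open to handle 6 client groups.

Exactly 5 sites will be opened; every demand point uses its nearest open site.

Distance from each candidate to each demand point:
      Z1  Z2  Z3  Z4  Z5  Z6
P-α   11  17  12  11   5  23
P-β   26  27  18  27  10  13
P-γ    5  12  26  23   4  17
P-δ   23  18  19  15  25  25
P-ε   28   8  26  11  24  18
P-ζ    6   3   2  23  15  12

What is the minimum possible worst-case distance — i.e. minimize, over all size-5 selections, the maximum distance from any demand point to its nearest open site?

12

Open {P-α, P-β, P-γ, P-δ, P-ζ}.
  Farthest demand point is Z6 at distance 12 (to P-ζ); all others are ≤ 12.
With {P-α, P-β, P-γ, P-ε, P-ζ} the worst case is 12.
With {P-α, P-β, P-δ, P-ε, P-ζ} the worst case is 12.
No size-5 selection achieves below 12.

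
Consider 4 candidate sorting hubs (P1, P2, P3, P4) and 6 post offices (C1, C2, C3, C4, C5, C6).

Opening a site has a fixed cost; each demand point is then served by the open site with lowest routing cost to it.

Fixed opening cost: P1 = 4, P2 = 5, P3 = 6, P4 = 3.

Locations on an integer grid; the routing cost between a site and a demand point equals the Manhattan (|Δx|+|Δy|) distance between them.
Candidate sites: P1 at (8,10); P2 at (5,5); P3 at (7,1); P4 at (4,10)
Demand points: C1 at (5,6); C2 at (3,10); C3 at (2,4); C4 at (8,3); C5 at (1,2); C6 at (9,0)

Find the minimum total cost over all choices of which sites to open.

Open {P2, P3, P4}: assign each demand point to its cheapest open site.
  C1→P2 1, C2→P4 1, C3→P2 4, C4→P3 3, C5→P2 7, C6→P3 3
  routing cost 19, fixed 14 → total 33.
Compare {P2, P4}: routing cost 27 + fixed 8 = 35.
Compare {P2, P3}: routing cost 25 + fixed 11 = 36.
Compare {P3, P4}: routing cost 27 + fixed 9 = 36.
All other subsets cost ≥ 35. Minimum total cost: 33.

33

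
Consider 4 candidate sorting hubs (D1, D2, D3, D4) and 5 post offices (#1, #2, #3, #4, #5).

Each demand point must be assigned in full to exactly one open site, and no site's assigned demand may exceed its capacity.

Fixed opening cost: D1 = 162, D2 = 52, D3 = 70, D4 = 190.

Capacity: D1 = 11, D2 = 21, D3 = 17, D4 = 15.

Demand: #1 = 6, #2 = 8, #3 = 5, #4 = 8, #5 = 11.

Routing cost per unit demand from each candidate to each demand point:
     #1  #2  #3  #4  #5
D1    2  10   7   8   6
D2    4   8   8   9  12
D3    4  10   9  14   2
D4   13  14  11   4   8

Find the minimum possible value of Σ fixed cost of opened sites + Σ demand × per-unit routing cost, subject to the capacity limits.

344

Open {D2, D3}; cheapest assignment that respects the capacities:
  D2 (cap 21, load 21): #2, #3, #4 — cost 8×8 + 5×8 + 8×9 = 176
  D3 (cap 17, load 17): #1, #5 — cost 6×4 + 11×2 = 46
  Shipping 222, fixed 122 → total 344.
  Any other capacity-feasible assignment to {D2, D3} ships for at least 222.
Compare {D1, D2, D3}: its best feasible assignment gives total 489.
Compare {D2, D3, D4}: its best feasible assignment gives total 494.
Every other set of open sites that can feasibly serve all demand totals ≥ 489 even under its best assignment. Minimum: 344.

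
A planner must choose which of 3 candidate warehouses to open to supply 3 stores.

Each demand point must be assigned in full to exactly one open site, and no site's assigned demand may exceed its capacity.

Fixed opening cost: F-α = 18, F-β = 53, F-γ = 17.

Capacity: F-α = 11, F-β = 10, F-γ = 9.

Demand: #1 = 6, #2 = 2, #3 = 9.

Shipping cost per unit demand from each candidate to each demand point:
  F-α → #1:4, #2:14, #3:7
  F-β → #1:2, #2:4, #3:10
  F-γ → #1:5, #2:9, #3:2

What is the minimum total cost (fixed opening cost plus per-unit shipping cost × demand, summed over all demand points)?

Open {F-α, F-γ}; cheapest assignment that respects the capacities:
  F-α (cap 11, load 8): #1, #2 — cost 6×4 + 2×14 = 52
  F-γ (cap 9, load 9): #3 — cost 9×2 = 18
  Shipping 70, fixed 35 → total 105.
  Any other capacity-feasible assignment to {F-α, F-γ} ships for at least 70.
Compare {F-β, F-γ}: its best feasible assignment gives total 108.
Compare {F-α, F-β, F-γ}: its best feasible assignment gives total 126.
Every other set of open sites that can feasibly serve all demand totals ≥ 108 even under its best assignment. Minimum: 105.

105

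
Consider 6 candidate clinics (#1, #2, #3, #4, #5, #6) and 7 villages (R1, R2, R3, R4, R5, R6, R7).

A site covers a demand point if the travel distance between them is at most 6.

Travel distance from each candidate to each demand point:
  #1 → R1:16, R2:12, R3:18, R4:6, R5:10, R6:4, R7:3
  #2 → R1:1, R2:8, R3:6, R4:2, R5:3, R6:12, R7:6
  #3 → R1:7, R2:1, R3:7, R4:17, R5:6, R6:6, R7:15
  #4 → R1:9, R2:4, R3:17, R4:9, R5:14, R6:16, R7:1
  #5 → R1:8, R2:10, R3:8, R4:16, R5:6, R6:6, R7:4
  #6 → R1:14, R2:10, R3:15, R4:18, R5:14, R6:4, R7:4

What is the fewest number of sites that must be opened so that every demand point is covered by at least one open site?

Coverage sets (demand points within 6 of each site):
  #1: {R4, R6, R7}
  #2: {R1, R3, R4, R5, R7}
  #3: {R2, R5, R6}
  #4: {R2, R7}
  #5: {R5, R6, R7}
  #6: {R6, R7}
No single site covers all 7 demand points.
But {#2, #3} covers everything, so the minimum is 2.

2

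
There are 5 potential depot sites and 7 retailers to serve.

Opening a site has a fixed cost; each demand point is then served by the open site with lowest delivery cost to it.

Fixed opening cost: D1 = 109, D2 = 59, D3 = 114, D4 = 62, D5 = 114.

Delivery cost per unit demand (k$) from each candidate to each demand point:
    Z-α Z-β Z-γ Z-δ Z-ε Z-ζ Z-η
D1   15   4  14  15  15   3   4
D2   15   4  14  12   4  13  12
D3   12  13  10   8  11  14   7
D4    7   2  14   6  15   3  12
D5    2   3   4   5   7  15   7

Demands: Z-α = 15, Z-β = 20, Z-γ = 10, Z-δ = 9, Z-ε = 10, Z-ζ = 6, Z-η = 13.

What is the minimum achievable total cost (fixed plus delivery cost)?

510

Open {D4, D5}: assign each demand point to its cheapest open site.
  Z-α→D5 15×2=30, Z-β→D4 20×2=40, Z-γ→D5 10×4=40, Z-δ→D5 9×5=45, Z-ε→D5 10×7=70, Z-ζ→D4 6×3=18, Z-η→D5 13×7=91
  delivery cost 334, fixed 176 → total 510.
Compare {D1, D5}: delivery cost 315 + fixed 223 = 538.
Compare {D2, D4, D5}: delivery cost 304 + fixed 235 = 539.
Compare {D5}: delivery cost 426 + fixed 114 = 540.
All other subsets cost ≥ 538. Minimum total cost: 510.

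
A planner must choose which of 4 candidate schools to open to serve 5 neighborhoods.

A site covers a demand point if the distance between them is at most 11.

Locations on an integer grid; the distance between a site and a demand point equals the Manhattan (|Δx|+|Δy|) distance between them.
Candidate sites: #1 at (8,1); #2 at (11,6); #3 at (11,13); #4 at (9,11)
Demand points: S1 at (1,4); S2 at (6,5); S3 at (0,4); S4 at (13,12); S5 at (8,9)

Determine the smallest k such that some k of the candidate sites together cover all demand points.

Coverage sets (demand points within 11 of each site):
  #1: {S1, S2, S3, S5}
  #2: {S2, S4, S5}
  #3: {S4, S5}
  #4: {S2, S4, S5}
No single site covers all 5 demand points.
But {#1, #2} covers everything, so the minimum is 2.

2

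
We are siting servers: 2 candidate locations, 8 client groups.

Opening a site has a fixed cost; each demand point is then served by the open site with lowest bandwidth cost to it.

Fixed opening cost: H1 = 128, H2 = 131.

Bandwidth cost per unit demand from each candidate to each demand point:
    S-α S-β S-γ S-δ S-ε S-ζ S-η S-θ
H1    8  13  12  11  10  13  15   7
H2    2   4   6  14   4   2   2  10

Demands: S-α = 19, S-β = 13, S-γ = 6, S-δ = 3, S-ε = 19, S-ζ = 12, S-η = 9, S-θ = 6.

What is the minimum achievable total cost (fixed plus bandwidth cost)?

477

Open {H2}: assign each demand point to its cheapest open site.
  S-α→H2 19×2=38, S-β→H2 13×4=52, S-γ→H2 6×6=36, S-δ→H2 3×14=42, S-ε→H2 19×4=76, S-ζ→H2 12×2=24, S-η→H2 9×2=18, S-θ→H2 6×10=60
  bandwidth cost 346, fixed 131 → total 477.
Compare {H1, H2}: bandwidth cost 319 + fixed 259 = 578.
Compare {H1}: bandwidth cost 949 + fixed 128 = 1077.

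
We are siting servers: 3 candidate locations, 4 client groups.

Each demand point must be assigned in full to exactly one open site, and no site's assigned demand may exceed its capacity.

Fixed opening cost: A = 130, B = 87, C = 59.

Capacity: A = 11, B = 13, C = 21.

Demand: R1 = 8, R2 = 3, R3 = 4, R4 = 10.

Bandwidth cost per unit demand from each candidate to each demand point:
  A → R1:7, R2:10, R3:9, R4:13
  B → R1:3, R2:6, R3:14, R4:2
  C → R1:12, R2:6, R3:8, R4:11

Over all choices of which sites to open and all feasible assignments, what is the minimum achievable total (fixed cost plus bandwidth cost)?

Open {B, C}; cheapest assignment that respects the capacities:
  B (cap 13, load 13): R2, R4 — cost 3×6 + 10×2 = 38
  C (cap 21, load 12): R1, R3 — cost 8×12 + 4×8 = 128
  Shipping 166, fixed 146 → total 312.
  Any other capacity-feasible assignment to {B, C} ships for at least 166.
Compare {A, B, C}: its best feasible assignment gives total 402.
Compare {A, C}: its best feasible assignment gives total 405.
Every other set of open sites that can feasibly serve all demand totals ≥ 402 even under its best assignment. Minimum: 312.

312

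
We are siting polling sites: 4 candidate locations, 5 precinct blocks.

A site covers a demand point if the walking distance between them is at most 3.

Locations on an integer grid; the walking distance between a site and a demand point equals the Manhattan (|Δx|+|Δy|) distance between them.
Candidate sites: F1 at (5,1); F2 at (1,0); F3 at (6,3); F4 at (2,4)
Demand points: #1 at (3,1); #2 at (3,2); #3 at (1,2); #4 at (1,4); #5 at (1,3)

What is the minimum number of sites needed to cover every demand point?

2

Coverage sets (demand points within 3 of each site):
  F1: {#1, #2}
  F2: {#1, #3, #5}
  F3: {}
  F4: {#2, #3, #4, #5}
No single site covers all 5 demand points.
But {F1, F4} covers everything, so the minimum is 2.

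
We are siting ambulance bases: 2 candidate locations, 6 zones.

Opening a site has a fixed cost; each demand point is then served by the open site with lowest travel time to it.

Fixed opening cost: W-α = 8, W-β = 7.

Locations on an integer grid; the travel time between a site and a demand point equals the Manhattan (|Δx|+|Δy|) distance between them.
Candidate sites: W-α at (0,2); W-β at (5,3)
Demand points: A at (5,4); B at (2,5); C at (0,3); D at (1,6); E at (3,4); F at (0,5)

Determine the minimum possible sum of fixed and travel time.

33

Open {W-α, W-β}: assign each demand point to its cheapest open site.
  A→W-β 1, B→W-α 5, C→W-α 1, D→W-α 5, E→W-β 3, F→W-α 3
  travel time 18, fixed 15 → total 33.
Compare {W-α}: travel time 26 + fixed 8 = 34.
Compare {W-β}: travel time 28 + fixed 7 = 35.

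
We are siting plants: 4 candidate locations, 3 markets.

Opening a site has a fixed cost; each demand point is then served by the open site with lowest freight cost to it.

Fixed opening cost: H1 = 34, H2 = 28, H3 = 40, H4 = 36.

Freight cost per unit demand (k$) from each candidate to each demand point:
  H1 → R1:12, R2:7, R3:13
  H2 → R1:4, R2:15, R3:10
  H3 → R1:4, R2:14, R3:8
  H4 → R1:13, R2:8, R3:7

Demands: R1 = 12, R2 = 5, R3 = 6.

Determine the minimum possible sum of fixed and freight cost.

194

Open {H2, H4}: assign each demand point to its cheapest open site.
  R1→H2 12×4=48, R2→H4 5×8=40, R3→H4 6×7=42
  freight cost 130, fixed 64 → total 194.
Compare {H1, H2}: freight cost 143 + fixed 62 = 205.
Compare {H1, H3}: freight cost 131 + fixed 74 = 205.
Compare {H3}: freight cost 166 + fixed 40 = 206.
All other subsets cost ≥ 205. Minimum total cost: 194.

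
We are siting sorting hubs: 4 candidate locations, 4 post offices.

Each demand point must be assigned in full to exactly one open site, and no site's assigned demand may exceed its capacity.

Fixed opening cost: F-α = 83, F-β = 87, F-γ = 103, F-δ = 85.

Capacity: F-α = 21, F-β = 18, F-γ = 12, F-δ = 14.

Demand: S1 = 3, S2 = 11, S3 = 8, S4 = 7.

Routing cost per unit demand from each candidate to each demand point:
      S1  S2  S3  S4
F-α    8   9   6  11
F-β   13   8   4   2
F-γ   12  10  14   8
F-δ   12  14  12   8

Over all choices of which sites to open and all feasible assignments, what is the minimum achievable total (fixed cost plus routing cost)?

Open {F-α, F-β}; cheapest assignment that respects the capacities:
  F-α (cap 21, load 14): S1, S2 — cost 3×8 + 11×9 = 123
  F-β (cap 18, load 15): S3, S4 — cost 8×4 + 7×2 = 46
  Shipping 169, fixed 170 → total 339.
  Any other capacity-feasible assignment to {F-α, F-β} ships for at least 169.
Compare {F-β, F-γ}: its best feasible assignment gives total 385.
Compare {F-β, F-δ}: its best feasible assignment gives total 406.
Every other set of open sites that can feasibly serve all demand totals ≥ 385 even under its best assignment. Minimum: 339.

339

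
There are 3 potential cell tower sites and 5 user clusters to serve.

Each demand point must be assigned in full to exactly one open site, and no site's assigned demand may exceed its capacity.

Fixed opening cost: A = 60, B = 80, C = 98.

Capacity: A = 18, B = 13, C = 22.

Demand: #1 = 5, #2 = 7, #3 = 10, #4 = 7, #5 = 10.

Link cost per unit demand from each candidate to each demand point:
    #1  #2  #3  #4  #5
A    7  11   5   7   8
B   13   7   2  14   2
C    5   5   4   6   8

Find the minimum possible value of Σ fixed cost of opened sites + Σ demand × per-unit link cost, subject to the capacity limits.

387

Open {A, C}; cheapest assignment that respects the capacities:
  A (cap 18, load 17): #4, #5 — cost 7×7 + 10×8 = 129
  C (cap 22, load 22): #1, #2, #3 — cost 5×5 + 7×5 + 10×4 = 100
  Shipping 229, fixed 158 → total 387.
  Any other capacity-feasible assignment to {A, C} ships for at least 229.
Compare {A, B, C}: its best feasible assignment gives total 407.
Every other set of open sites that can feasibly serve all demand totals ≥ 407 even under its best assignment. Minimum: 387.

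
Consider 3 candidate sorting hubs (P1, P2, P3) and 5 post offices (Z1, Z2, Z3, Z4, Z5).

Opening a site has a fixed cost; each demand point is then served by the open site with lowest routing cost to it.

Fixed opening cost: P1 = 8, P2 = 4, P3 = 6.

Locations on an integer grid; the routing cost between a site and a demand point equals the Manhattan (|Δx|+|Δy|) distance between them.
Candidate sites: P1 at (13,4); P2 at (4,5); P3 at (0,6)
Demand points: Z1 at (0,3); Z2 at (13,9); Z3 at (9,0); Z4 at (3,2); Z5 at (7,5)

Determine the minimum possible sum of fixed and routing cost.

38

Open {P1, P2}: assign each demand point to its cheapest open site.
  Z1→P2 6, Z2→P1 5, Z3→P1 8, Z4→P2 4, Z5→P2 3
  routing cost 26, fixed 12 → total 38.
Compare {P2}: routing cost 36 + fixed 4 = 40.
Compare {P1, P2, P3}: routing cost 23 + fixed 18 = 41.
Compare {P2, P3}: routing cost 33 + fixed 10 = 43.
All other subsets cost ≥ 40. Minimum total cost: 38.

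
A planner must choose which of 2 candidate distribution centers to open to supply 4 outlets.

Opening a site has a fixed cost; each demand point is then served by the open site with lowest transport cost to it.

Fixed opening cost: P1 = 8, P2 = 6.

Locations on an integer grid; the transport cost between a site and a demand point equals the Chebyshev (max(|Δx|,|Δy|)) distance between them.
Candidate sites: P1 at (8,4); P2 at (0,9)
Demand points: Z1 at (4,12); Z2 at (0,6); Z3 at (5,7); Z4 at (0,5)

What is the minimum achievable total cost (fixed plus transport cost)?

22

Open {P2}: assign each demand point to its cheapest open site.
  Z1→P2 4, Z2→P2 3, Z3→P2 5, Z4→P2 4
  transport cost 16, fixed 6 → total 22.
Compare {P1, P2}: transport cost 14 + fixed 14 = 28.
Compare {P1}: transport cost 27 + fixed 8 = 35.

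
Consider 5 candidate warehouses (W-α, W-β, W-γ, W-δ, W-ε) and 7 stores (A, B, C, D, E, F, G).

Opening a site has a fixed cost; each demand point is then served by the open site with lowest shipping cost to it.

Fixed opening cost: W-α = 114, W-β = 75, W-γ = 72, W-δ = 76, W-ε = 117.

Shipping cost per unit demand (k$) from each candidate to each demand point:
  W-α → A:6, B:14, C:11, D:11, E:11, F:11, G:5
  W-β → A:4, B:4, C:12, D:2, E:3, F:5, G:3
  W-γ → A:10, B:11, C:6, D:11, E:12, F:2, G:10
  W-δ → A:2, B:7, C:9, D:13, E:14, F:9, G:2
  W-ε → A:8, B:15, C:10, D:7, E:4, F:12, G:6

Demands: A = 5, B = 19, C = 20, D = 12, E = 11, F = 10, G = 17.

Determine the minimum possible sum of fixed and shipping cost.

Open {W-β, W-γ}: assign each demand point to its cheapest open site.
  A→W-β 5×4=20, B→W-β 19×4=76, C→W-γ 20×6=120, D→W-β 12×2=24, E→W-β 11×3=33, F→W-γ 10×2=20, G→W-β 17×3=51
  shipping cost 344, fixed 147 → total 491.
Compare {W-β, W-γ, W-δ}: shipping cost 317 + fixed 223 = 540.
Compare {W-β, W-δ}: shipping cost 407 + fixed 151 = 558.
Compare {W-β}: shipping cost 494 + fixed 75 = 569.
All other subsets cost ≥ 540. Minimum total cost: 491.

491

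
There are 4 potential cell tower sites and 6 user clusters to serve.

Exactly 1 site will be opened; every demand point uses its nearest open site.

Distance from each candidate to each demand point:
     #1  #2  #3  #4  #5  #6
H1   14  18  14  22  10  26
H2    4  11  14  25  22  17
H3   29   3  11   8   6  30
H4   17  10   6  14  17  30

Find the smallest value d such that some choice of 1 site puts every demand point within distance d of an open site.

Open {H2}.
  Farthest demand point is #4 at distance 25 (to H2); all others are ≤ 25.
With {H1} the worst case is 26.
With {H3} the worst case is 30.
No size-1 selection achieves below 25.

25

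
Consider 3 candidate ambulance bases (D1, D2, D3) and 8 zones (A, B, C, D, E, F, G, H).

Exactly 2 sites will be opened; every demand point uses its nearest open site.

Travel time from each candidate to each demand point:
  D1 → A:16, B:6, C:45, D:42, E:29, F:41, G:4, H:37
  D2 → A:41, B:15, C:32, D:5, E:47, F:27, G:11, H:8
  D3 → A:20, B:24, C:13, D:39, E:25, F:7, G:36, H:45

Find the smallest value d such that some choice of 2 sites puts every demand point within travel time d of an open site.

25

Open {D2, D3}.
  Farthest demand point is E at travel time 25 (to D3); all others are ≤ 25.
With {D1, D2} the worst case is 32.
With {D1, D3} the worst case is 39.
No size-2 selection achieves below 25.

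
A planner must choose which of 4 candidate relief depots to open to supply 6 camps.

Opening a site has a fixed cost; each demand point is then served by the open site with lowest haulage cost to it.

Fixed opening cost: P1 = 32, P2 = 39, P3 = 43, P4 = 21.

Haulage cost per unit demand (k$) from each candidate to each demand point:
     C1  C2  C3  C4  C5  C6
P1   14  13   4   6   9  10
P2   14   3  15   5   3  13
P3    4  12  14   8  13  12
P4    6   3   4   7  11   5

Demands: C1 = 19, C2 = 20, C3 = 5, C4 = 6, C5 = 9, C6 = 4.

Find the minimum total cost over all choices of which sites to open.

Open {P2, P4}: assign each demand point to its cheapest open site.
  C1→P4 19×6=114, C2→P2 20×3=60, C3→P4 5×4=20, C4→P2 6×5=30, C5→P2 9×3=27, C6→P4 4×5=20
  haulage cost 271, fixed 60 → total 331.
Compare {P2, P3, P4}: haulage cost 233 + fixed 103 = 336.
Compare {P1, P2, P4}: haulage cost 271 + fixed 92 = 363.
Compare {P1, P2, P3}: haulage cost 253 + fixed 114 = 367.
All other subsets cost ≥ 336. Minimum total cost: 331.

331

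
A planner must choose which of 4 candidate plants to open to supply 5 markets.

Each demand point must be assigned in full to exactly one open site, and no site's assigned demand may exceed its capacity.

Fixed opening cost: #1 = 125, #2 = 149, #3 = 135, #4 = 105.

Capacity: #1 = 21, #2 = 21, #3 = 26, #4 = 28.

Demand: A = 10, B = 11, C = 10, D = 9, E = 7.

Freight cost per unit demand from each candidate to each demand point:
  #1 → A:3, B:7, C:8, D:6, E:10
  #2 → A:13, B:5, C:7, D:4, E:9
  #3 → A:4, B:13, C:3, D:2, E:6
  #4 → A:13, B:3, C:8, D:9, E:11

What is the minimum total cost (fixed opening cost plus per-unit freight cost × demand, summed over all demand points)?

Open {#3, #4}; cheapest assignment that respects the capacities:
  #3 (cap 26, load 26): A, D, E — cost 10×4 + 9×2 + 7×6 = 100
  #4 (cap 28, load 21): B, C — cost 11×3 + 10×8 = 113
  Shipping 213, fixed 240 → total 453.
  Any other capacity-feasible assignment to {#3, #4} ships for at least 213.
Compare {#1, #3}: its best feasible assignment gives total 457.
Compare {#1, #4}: its best feasible assignment gives total 504.
Every other set of open sites that can feasibly serve all demand totals ≥ 457 even under its best assignment. Minimum: 453.

453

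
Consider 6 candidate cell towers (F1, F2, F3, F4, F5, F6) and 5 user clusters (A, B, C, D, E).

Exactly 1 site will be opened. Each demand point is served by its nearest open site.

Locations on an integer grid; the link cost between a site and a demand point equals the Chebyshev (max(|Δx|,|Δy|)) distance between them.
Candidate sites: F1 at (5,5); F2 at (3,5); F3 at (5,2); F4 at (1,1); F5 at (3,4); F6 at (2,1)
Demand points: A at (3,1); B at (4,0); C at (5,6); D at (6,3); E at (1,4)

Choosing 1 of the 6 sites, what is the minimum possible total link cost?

13

Open {F3}.
  A→F3 2, B→F3 2, C→F3 4, D→F3 1, E→F3 4  ⇒ total 13.
Compare {F5}: total 14.
Compare {F6}: total 15.
No size-1 selection does better; minimum is 13.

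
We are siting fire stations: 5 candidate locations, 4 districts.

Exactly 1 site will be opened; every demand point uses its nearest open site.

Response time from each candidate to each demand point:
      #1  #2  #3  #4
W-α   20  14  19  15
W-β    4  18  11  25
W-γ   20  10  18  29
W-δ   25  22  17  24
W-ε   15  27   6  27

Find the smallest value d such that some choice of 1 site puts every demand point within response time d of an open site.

20

Open {W-α}.
  Farthest demand point is #1 at response time 20 (to W-α); all others are ≤ 20.
With {W-β} the worst case is 25.
With {W-δ} the worst case is 25.
No size-1 selection achieves below 20.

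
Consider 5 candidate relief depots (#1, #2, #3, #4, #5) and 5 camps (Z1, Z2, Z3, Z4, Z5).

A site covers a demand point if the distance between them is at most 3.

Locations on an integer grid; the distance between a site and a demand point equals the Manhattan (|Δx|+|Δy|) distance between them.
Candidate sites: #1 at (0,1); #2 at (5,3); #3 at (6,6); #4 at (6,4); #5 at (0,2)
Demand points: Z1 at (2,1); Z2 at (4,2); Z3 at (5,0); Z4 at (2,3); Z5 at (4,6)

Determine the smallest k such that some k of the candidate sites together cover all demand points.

3

Coverage sets (demand points within 3 of each site):
  #1: {Z1}
  #2: {Z2, Z3, Z4}
  #3: {Z5}
  #4: {}
  #5: {Z1, Z4}
No 2 sites suffice: every size-2 union leaves at least one demand point uncovered.
But {#1, #2, #3} covers everything, so the minimum is 3.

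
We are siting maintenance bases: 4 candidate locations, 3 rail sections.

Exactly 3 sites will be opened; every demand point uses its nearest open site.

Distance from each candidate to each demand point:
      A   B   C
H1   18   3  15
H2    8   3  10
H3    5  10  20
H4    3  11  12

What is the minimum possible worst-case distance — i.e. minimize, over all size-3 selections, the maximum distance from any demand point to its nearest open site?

10

Open {H1, H2, H3}.
  Farthest demand point is C at distance 10 (to H2); all others are ≤ 10.
With {H1, H2, H4} the worst case is 10.
With {H2, H3, H4} the worst case is 10.
No size-3 selection achieves below 10.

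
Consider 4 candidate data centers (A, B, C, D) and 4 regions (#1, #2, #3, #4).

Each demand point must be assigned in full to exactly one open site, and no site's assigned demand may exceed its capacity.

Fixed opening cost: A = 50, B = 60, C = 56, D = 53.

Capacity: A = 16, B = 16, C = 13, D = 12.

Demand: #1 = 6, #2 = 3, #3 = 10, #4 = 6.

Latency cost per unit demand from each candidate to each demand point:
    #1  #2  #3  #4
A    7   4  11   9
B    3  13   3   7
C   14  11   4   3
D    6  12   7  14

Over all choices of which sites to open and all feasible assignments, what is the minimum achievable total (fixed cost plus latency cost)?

215

Open {B, C}; cheapest assignment that respects the capacities:
  B (cap 16, load 16): #1, #3 — cost 6×3 + 10×3 = 48
  C (cap 13, load 9): #2, #4 — cost 3×11 + 6×3 = 51
  Shipping 99, fixed 116 → total 215.
  Any other capacity-feasible assignment to {B, C} ships for at least 99.
Compare {A, B}: its best feasible assignment gives total 224.
Compare {A, B, C}: its best feasible assignment gives total 244.
Every other set of open sites that can feasibly serve all demand totals ≥ 224 even under its best assignment. Minimum: 215.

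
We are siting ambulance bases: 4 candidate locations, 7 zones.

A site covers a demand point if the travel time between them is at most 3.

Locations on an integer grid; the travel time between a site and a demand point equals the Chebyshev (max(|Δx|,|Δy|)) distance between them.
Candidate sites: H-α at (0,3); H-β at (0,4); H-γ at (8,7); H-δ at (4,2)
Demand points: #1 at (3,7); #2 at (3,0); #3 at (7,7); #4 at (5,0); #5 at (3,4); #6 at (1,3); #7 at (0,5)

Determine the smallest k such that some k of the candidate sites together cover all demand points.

Coverage sets (demand points within 3 of each site):
  H-α: {#2, #5, #6, #7}
  H-β: {#1, #5, #6, #7}
  H-γ: {#3}
  H-δ: {#2, #4, #5, #6}
No 2 sites suffice: every size-2 union leaves at least one demand point uncovered.
But {H-β, H-γ, H-δ} covers everything, so the minimum is 3.

3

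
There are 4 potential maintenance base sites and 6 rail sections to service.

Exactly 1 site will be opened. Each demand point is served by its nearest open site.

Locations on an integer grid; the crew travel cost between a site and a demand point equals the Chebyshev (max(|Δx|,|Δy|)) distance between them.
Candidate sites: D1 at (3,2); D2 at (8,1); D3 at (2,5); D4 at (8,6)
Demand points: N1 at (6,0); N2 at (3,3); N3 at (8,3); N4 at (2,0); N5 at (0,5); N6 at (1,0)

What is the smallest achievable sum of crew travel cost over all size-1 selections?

16

Open {D1}.
  N1→D1 3, N2→D1 1, N3→D1 5, N4→D1 2, N5→D1 3, N6→D1 2  ⇒ total 16.
Compare {D3}: total 25.
Compare {D2}: total 30.
No size-1 selection does better; minimum is 16.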